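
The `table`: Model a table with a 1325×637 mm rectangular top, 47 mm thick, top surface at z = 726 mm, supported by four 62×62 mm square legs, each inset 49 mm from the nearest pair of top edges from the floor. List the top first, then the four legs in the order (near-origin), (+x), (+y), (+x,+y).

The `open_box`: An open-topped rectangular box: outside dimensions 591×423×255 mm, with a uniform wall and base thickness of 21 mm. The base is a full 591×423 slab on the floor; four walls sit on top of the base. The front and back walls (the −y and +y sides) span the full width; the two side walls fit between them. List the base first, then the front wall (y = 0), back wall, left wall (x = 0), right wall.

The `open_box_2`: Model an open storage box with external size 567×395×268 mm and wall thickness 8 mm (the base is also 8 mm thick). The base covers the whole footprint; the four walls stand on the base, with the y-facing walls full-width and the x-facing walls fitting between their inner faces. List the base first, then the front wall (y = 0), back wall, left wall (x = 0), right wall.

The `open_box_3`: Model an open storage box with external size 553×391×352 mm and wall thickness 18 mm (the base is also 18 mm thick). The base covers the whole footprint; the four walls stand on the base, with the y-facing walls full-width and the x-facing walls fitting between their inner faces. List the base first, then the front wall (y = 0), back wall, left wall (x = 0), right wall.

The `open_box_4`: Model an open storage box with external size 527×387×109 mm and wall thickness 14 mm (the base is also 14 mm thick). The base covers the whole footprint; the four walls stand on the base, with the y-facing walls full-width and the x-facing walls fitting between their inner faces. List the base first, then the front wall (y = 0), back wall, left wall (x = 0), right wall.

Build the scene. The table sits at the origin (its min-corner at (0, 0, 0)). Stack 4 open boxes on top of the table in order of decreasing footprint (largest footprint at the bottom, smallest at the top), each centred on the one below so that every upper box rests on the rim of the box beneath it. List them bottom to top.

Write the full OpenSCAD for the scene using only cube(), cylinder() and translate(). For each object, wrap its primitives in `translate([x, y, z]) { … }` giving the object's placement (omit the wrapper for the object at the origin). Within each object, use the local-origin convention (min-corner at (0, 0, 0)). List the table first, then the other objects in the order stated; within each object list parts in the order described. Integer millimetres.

translate([0, 0, 679]) cube([1325, 637, 47]);
translate([49, 49, 0]) cube([62, 62, 679]);
translate([1214, 49, 0]) cube([62, 62, 679]);
translate([49, 526, 0]) cube([62, 62, 679]);
translate([1214, 526, 0]) cube([62, 62, 679]);
translate([367, 107, 726]) {
  cube([591, 423, 21]);
  translate([0, 0, 21]) cube([591, 21, 234]);
  translate([0, 402, 21]) cube([591, 21, 234]);
  translate([0, 21, 21]) cube([21, 381, 234]);
  translate([570, 21, 21]) cube([21, 381, 234]);
}
translate([379, 121, 981]) {
  cube([567, 395, 8]);
  translate([0, 0, 8]) cube([567, 8, 260]);
  translate([0, 387, 8]) cube([567, 8, 260]);
  translate([0, 8, 8]) cube([8, 379, 260]);
  translate([559, 8, 8]) cube([8, 379, 260]);
}
translate([386, 123, 1249]) {
  cube([553, 391, 18]);
  translate([0, 0, 18]) cube([553, 18, 334]);
  translate([0, 373, 18]) cube([553, 18, 334]);
  translate([0, 18, 18]) cube([18, 355, 334]);
  translate([535, 18, 18]) cube([18, 355, 334]);
}
translate([399, 125, 1601]) {
  cube([527, 387, 14]);
  translate([0, 0, 14]) cube([527, 14, 95]);
  translate([0, 373, 14]) cube([527, 14, 95]);
  translate([0, 14, 14]) cube([14, 359, 95]);
  translate([513, 14, 14]) cube([14, 359, 95]);
}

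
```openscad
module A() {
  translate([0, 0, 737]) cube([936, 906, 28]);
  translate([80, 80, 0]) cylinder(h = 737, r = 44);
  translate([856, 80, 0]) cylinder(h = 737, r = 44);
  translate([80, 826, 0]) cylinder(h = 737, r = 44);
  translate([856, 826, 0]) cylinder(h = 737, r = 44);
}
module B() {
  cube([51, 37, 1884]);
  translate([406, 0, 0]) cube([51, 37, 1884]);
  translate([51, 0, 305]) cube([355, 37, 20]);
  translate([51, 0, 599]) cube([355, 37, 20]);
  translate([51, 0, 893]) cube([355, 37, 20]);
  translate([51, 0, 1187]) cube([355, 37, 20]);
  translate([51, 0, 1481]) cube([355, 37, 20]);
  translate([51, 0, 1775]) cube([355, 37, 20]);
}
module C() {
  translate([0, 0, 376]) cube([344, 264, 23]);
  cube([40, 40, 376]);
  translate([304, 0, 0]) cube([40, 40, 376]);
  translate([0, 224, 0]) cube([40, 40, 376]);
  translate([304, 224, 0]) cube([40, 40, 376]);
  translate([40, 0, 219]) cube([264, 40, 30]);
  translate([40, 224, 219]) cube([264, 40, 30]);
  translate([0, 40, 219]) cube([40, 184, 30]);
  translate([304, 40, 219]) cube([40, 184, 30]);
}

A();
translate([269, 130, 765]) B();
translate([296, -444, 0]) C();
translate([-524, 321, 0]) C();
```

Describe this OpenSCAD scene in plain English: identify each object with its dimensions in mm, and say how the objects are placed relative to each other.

A is a table: top 936 mm (x) × 906 mm (y), 28 mm thick, upper face at z = 765 mm, on four round legs of 88 mm diameter, each leg's bounding box inset 36 mm from the nearest pair of top edges, running from z = 0 to the bottom of the top.

B is a wooden ladder with two side rails of 51×37 mm section and 1884 mm height, set 457 mm apart overall. Between them run 6 rectangular rungs (37 mm deep, 20 mm thick), front faces flush with the rails' −y face. The bottom of the first rung is 305 mm above the floor and each subsequent rung is 294 mm higher than the one below.

C is a four-legged stool. The seat is 344×264 mm, 23 mm thick, top at z = 399 mm. It stands on four square legs, each 40×40 mm in cross-section, from z = 0 to the seat underside, each flush with a corner of the seat. Four stretchers, 40 mm wide and 30 mm tall, connect adjacent legs with their undersides at z = 219 mm, each running between the inner faces of the legs it joins and aligned with the legs' outer faces on the other axis.

The ladder is on top of the table. Two stools sit around the table at the −y, −x sides.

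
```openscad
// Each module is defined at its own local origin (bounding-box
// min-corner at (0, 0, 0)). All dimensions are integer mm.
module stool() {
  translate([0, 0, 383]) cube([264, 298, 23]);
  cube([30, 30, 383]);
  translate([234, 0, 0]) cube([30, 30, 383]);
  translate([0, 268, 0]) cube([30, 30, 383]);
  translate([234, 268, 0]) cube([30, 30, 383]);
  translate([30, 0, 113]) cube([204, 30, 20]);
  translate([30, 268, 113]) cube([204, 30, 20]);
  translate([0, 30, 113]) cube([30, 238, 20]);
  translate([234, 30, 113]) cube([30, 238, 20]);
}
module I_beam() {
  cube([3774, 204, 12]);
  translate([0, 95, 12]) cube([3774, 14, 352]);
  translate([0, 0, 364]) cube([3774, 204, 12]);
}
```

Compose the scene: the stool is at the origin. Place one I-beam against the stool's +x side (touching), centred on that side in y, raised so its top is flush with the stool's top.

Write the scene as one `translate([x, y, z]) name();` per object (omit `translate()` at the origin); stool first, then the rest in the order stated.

stool();
translate([264, 47, 30]) I_beam();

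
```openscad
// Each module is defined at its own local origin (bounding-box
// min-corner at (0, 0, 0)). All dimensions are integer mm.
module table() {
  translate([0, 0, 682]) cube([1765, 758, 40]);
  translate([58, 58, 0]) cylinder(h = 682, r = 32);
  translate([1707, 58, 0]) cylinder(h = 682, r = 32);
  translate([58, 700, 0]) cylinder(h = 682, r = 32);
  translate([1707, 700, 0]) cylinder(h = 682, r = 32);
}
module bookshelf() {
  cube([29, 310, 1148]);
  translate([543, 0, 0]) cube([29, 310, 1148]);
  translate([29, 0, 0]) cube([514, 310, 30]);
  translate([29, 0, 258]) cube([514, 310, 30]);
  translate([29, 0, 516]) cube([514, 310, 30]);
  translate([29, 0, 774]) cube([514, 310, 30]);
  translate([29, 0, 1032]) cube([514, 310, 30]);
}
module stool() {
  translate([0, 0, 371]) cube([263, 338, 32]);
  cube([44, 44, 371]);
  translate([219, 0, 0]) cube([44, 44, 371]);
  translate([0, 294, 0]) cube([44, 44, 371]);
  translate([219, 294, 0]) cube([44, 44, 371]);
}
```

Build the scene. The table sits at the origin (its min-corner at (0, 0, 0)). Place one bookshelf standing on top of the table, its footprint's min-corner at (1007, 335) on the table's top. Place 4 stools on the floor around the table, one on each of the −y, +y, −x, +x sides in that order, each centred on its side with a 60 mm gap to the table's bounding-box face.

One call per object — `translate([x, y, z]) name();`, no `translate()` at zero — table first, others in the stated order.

table();
translate([1007, 335, 722]) bookshelf();
translate([751, -398, 0]) stool();
translate([751, 818, 0]) stool();
translate([-323, 210, 0]) stool();
translate([1825, 210, 0]) stool();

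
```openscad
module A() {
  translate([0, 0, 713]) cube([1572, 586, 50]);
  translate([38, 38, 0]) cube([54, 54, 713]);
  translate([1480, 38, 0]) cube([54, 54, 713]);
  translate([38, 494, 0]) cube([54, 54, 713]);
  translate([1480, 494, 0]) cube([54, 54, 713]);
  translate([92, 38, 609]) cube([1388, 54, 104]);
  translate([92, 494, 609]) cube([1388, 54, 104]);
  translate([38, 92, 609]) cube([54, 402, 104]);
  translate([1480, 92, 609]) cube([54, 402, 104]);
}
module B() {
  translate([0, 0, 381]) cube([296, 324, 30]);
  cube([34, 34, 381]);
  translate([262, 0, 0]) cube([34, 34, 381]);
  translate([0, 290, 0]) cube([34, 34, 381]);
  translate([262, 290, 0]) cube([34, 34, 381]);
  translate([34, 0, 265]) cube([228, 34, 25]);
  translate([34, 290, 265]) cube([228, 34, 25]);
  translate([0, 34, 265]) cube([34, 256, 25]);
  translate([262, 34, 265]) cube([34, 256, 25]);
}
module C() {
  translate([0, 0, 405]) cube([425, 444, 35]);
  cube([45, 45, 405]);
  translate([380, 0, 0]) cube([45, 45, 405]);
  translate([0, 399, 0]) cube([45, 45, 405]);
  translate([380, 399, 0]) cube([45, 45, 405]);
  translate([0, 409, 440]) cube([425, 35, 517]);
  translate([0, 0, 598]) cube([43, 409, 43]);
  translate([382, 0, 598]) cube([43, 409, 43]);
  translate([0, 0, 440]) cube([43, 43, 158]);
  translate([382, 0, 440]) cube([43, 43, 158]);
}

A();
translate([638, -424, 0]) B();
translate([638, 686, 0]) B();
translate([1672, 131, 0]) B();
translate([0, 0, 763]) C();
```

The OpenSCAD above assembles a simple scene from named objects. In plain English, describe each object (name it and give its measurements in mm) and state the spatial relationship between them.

A is a table: top 1572 mm (x) × 586 mm (y), 50 mm thick, upper face at z = 763 mm, on four 54×54 mm square legs, each inset 38 mm from the nearest pair of top edges, running from z = 0 to the bottom of the top. Four apron rails, 54 mm thick and 104 mm tall, run between adjacent legs with their top edges flush with the underside of the top and their outer faces flush with the legs' outer faces.

B is a simple wooden stool: a rectangular seat 296 mm (x) by 324 mm (y), 30 mm thick, top face at z = 411 mm, on four square legs, each 34×34 mm in cross-section. The legs rest on z = 0, each flush with a corner of the seat. Four stretchers, 34 mm wide and 25 mm tall, connect adjacent legs with their undersides at z = 265 mm, each running between the inner faces of the legs it joins and aligned with the legs' outer faces on the other axis.

C is a chair. The seat is a 425×444×35 mm slab with its top at z = 440 mm, on four 45×45 mm corner legs (flush with the seat edges, standing on z = 0). A flat backrest 35 mm thick, 517 mm tall, spans the full seat width and rises from the seat top along its +y edge, rear face flush with the rear of the seat. Two armrests of 43×43 mm section run along each side from the seat's front edge to the front of the backrest, top faces 201 mm above the seat top and outer faces flush with the seat's x-edges; a 43×43 mm post under the front of each armrest stands on the seat at the front corner.

Three stools sit around the table at the −y, +y, +x sides. The chair is on top of the table.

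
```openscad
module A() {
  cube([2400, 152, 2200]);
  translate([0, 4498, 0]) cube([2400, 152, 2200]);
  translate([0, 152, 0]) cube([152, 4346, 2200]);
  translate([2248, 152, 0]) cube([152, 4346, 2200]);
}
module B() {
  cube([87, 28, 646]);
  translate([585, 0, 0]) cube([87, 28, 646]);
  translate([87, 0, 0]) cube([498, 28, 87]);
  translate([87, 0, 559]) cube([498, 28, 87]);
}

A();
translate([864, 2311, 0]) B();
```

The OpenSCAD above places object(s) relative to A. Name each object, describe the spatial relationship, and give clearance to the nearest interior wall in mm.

A is a house frame. B is a picture frame. The picture frame sits inside the house frame, centred. The clearance to the nearest interior wall is 712 mm.

Clearances: x = 712, y = 2159; minimum 712 mm.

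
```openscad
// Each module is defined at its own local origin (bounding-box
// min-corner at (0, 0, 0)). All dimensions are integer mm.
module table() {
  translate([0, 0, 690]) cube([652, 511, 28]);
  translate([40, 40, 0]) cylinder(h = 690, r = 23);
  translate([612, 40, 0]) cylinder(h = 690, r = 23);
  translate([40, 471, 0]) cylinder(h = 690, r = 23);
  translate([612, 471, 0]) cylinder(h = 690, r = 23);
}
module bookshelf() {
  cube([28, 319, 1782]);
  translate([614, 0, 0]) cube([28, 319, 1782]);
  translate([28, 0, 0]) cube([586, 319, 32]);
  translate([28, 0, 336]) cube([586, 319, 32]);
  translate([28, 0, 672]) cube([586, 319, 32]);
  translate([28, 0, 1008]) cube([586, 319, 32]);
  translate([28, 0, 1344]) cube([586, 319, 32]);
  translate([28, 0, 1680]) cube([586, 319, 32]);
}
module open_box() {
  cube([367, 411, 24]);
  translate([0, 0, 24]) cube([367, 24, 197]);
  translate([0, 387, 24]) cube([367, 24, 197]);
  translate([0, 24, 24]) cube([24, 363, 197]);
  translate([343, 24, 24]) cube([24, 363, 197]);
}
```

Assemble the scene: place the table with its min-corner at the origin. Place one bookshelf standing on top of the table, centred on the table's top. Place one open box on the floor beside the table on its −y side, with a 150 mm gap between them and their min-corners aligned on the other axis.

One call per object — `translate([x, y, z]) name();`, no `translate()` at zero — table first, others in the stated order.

table();
translate([5, 96, 718]) bookshelf();
translate([0, -561, 0]) open_box();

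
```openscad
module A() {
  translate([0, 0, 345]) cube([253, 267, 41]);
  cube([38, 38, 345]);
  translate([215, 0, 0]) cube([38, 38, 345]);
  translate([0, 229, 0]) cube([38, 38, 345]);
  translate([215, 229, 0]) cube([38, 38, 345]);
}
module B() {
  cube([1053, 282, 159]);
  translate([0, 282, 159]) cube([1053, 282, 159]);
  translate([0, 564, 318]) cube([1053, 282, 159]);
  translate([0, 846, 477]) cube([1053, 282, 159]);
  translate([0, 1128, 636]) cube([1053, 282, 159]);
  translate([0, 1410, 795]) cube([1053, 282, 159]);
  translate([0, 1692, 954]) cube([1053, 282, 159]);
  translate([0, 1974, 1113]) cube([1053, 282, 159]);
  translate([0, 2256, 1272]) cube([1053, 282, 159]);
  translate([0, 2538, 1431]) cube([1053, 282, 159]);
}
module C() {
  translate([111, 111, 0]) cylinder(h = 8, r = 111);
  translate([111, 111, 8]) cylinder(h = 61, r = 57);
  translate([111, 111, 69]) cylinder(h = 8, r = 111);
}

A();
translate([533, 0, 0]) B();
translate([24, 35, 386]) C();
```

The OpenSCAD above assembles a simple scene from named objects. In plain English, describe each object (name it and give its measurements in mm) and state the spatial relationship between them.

A is a four-legged stool. The seat is a 253×267×41 mm slab whose top surface is at z = 386 mm; four square legs, each 38×38 mm in cross-section, run from the floor (z = 0) to the underside of the seat, each flush with a corner of the seat.

B is a run of 10 identical solid stair steps. Each tread is 1053×282 mm and each step block is 159 mm high. Step 1 rests on the floor; step k is offset from step 1 by (k−1)×282 mm in y and (k−1)×159 mm in z.

C is a spool: two coaxial disc flanges of radius 111 mm and thickness 8 mm, joined by a core cylinder of radius 57 mm and height 61 mm. The lower flange rests on z = 0 and the three cylinders share a vertical axis.

The staircase is on the floor beside the stool on its +x side. The spool is on top of the stool.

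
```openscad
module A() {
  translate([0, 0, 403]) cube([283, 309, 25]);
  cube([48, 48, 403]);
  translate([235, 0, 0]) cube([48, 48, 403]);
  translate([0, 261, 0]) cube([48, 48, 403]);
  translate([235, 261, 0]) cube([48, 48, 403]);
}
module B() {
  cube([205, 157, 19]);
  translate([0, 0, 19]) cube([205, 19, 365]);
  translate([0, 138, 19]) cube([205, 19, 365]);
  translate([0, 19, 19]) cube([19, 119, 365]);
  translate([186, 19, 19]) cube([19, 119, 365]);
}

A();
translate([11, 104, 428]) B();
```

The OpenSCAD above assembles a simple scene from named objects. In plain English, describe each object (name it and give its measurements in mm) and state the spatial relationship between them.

A is a simple wooden stool: a rectangular seat 283 mm (x) by 309 mm (y), 25 mm thick, top face at z = 428 mm, on four square legs, each 48×48 mm in cross-section. The legs rest on z = 0, each flush with a corner of the seat.

B is an open storage box with external size 205×157×384 mm and wall thickness 19 mm (the base is also 19 mm thick). The base covers the whole footprint; the four walls stand on the base, with the y-facing walls full-width and the x-facing walls fitting between their inner faces.

The open box is on top of the stool.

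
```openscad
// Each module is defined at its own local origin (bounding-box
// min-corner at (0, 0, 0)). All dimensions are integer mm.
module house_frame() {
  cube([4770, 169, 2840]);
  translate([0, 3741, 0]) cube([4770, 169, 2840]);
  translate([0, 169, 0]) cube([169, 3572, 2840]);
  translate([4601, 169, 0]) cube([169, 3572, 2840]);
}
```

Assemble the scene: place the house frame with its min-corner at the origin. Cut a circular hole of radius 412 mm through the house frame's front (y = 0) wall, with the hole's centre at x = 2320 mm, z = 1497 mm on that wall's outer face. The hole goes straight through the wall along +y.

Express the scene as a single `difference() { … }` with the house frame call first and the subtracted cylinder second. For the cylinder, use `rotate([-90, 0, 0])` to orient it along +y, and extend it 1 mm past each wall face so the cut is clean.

difference() {
  house_frame();
  translate([2320, -1, 1497]) rotate([-90, 0, 0]) cylinder(h = 171, r = 412);
}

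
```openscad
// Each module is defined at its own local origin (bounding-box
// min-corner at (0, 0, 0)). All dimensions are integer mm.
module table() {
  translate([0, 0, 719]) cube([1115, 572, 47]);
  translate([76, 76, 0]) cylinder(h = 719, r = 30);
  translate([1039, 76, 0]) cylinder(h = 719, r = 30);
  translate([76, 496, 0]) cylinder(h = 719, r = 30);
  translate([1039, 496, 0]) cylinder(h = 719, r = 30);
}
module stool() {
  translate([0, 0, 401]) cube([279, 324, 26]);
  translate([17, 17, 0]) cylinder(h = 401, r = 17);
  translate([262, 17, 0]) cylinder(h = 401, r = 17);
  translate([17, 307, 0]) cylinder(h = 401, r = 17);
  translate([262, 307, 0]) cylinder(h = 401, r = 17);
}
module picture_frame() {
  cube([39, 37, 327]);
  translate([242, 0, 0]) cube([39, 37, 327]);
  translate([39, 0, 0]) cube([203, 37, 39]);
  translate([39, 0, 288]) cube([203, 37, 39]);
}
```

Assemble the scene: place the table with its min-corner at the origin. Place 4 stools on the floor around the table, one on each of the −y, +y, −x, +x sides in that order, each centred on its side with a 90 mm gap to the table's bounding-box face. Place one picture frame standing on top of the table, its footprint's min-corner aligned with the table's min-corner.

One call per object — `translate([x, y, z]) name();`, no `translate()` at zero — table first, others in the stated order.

table();
translate([418, -414, 0]) stool();
translate([418, 662, 0]) stool();
translate([-369, 124, 0]) stool();
translate([1205, 124, 0]) stool();
translate([0, 0, 766]) picture_frame();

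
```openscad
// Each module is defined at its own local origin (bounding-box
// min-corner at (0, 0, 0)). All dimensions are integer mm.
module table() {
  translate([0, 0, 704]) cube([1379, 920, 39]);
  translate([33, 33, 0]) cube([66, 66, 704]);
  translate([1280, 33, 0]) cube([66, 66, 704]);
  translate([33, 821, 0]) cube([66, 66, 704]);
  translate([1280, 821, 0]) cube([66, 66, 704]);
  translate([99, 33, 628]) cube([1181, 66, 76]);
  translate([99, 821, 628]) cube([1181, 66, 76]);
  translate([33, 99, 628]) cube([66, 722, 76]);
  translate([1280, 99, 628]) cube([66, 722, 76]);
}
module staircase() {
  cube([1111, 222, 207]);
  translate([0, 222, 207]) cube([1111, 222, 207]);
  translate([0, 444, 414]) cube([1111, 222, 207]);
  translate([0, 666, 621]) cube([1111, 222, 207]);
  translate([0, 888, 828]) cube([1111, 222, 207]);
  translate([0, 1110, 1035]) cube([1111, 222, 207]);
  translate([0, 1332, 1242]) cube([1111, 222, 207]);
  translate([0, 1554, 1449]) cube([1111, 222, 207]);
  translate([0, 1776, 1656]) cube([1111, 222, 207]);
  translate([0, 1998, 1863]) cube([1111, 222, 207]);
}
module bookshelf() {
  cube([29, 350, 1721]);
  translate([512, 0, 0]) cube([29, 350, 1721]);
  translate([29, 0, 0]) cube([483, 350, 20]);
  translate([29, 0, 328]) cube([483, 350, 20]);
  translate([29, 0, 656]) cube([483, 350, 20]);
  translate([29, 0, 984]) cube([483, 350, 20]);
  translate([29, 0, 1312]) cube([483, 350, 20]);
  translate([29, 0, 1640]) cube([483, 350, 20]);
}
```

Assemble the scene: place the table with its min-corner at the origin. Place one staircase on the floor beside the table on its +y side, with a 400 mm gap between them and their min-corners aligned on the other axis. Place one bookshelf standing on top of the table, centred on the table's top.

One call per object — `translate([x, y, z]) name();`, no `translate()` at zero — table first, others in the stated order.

table();
translate([0, 1320, 0]) staircase();
translate([419, 285, 743]) bookshelf();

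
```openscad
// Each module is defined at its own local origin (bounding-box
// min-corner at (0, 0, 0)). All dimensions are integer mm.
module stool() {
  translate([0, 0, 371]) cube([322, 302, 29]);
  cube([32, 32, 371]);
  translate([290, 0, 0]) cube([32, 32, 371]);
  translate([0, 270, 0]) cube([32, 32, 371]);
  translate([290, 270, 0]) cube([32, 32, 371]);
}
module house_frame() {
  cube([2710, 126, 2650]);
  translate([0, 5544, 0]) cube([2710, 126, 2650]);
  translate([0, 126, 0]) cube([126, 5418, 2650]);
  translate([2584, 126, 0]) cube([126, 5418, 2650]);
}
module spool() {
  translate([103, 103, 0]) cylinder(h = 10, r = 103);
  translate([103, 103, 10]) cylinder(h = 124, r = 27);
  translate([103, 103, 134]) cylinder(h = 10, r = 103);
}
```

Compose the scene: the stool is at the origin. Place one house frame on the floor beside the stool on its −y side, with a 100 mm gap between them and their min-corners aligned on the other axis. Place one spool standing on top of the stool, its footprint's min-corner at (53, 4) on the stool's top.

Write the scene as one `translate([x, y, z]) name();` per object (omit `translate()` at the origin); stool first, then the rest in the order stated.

stool();
translate([0, -5770, 0]) house_frame();
translate([53, 4, 400]) spool();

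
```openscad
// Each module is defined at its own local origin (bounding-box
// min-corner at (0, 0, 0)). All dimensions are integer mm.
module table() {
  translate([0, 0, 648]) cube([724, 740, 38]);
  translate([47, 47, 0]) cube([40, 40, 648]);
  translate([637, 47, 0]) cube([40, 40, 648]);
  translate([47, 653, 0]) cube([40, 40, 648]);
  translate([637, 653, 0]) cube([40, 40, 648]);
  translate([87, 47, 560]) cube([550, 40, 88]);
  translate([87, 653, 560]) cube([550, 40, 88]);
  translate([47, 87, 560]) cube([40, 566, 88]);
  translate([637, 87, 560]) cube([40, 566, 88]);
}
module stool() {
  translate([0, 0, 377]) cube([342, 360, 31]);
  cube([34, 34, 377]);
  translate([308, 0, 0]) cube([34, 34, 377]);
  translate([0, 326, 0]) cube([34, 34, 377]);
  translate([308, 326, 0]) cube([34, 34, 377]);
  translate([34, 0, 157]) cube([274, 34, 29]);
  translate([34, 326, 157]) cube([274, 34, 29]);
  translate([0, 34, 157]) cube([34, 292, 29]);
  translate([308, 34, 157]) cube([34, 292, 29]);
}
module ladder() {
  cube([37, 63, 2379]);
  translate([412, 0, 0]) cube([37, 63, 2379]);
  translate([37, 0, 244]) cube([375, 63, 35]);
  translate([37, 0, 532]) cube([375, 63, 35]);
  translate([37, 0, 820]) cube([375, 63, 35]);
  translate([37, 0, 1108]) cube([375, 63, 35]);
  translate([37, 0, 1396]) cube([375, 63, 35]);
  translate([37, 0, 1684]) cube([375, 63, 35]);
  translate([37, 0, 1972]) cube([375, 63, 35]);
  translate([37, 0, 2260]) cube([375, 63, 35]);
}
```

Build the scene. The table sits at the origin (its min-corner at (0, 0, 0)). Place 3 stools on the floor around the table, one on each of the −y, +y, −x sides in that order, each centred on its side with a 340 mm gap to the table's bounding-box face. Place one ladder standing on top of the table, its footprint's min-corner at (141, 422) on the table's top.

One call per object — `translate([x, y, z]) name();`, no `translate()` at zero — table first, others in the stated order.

table();
translate([191, -700, 0]) stool();
translate([191, 1080, 0]) stool();
translate([-682, 190, 0]) stool();
translate([141, 422, 686]) ladder();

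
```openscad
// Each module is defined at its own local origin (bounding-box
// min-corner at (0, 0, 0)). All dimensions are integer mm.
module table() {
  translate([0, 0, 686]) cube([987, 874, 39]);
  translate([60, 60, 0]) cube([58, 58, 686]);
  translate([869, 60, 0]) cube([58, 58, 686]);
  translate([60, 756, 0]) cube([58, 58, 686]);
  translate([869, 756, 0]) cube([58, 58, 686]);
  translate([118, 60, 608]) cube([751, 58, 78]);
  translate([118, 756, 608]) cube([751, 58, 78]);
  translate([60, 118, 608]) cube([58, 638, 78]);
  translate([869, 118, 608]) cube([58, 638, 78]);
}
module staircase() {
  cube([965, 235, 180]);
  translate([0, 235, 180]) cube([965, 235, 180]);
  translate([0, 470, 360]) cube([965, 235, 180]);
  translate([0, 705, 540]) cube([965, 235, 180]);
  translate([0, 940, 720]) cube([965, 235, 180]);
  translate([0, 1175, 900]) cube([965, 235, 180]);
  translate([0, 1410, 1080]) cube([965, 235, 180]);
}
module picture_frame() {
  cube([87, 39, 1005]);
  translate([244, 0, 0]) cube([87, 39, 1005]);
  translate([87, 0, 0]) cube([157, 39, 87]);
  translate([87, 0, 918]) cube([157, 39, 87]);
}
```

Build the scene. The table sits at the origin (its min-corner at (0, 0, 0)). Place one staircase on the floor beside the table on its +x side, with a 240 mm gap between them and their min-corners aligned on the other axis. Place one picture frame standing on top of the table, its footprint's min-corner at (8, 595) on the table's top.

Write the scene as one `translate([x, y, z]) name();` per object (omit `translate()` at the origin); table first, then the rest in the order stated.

table();
translate([1227, 0, 0]) staircase();
translate([8, 595, 725]) picture_frame();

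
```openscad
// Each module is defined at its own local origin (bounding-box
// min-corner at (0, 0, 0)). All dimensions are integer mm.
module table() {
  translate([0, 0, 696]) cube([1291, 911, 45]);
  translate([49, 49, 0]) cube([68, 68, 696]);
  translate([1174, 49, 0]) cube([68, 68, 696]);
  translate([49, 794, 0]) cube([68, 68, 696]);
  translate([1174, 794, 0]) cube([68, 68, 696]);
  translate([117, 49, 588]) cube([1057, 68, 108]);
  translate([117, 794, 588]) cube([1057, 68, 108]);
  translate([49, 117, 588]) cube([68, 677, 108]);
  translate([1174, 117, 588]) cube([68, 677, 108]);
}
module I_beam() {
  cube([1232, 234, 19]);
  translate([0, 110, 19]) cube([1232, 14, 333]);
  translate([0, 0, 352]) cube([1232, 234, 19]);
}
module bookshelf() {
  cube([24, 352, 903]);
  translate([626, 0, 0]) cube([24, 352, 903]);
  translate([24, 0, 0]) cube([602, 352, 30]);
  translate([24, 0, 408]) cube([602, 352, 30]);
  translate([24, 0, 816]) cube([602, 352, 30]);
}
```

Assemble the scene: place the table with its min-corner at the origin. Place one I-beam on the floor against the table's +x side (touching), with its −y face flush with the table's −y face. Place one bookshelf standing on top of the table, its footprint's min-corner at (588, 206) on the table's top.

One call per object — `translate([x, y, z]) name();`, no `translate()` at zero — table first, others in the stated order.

table();
translate([1291, 0, 0]) I_beam();
translate([588, 206, 741]) bookshelf();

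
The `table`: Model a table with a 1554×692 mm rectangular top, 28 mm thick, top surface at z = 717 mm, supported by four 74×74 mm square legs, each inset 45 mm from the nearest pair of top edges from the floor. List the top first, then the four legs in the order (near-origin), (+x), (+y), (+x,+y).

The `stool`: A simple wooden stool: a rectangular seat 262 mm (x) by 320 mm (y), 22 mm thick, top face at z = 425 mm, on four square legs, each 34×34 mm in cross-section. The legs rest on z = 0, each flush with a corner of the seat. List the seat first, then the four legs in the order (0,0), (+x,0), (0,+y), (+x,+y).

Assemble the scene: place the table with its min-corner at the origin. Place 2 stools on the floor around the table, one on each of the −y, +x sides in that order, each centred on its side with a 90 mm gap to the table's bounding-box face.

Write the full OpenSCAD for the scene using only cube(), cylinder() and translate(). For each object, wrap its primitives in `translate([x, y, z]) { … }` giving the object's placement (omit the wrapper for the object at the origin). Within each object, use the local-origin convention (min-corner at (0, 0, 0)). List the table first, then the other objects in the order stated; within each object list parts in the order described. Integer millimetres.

translate([0, 0, 689]) cube([1554, 692, 28]);
translate([45, 45, 0]) cube([74, 74, 689]);
translate([1435, 45, 0]) cube([74, 74, 689]);
translate([45, 573, 0]) cube([74, 74, 689]);
translate([1435, 573, 0]) cube([74, 74, 689]);
translate([646, -410, 0]) {
  translate([0, 0, 403]) cube([262, 320, 22]);
  cube([34, 34, 403]);
  translate([228, 0, 0]) cube([34, 34, 403]);
  translate([0, 286, 0]) cube([34, 34, 403]);
  translate([228, 286, 0]) cube([34, 34, 403]);
}
translate([1644, 186, 0]) {
  translate([0, 0, 403]) cube([262, 320, 22]);
  cube([34, 34, 403]);
  translate([228, 0, 0]) cube([34, 34, 403]);
  translate([0, 286, 0]) cube([34, 34, 403]);
  translate([228, 286, 0]) cube([34, 34, 403]);
}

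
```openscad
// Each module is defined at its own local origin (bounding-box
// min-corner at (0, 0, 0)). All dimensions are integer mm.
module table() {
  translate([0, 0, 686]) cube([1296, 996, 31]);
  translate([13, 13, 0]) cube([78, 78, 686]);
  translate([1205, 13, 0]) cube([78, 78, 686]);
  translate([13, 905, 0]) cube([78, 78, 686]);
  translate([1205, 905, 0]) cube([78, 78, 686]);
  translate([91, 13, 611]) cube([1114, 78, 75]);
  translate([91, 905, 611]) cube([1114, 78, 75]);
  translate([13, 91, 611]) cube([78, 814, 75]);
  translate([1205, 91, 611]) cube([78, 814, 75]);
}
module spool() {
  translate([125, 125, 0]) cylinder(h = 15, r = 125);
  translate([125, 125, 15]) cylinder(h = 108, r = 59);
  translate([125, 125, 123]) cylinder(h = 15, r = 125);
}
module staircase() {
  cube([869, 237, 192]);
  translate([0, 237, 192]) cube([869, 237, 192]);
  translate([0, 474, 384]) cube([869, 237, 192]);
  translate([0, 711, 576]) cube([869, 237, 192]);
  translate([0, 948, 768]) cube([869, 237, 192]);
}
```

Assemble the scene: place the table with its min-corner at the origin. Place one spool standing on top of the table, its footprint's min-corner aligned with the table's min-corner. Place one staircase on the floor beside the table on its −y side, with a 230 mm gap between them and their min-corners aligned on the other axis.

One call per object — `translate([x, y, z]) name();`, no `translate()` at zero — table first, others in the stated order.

table();
translate([0, 0, 717]) spool();
translate([0, -1415, 0]) staircase();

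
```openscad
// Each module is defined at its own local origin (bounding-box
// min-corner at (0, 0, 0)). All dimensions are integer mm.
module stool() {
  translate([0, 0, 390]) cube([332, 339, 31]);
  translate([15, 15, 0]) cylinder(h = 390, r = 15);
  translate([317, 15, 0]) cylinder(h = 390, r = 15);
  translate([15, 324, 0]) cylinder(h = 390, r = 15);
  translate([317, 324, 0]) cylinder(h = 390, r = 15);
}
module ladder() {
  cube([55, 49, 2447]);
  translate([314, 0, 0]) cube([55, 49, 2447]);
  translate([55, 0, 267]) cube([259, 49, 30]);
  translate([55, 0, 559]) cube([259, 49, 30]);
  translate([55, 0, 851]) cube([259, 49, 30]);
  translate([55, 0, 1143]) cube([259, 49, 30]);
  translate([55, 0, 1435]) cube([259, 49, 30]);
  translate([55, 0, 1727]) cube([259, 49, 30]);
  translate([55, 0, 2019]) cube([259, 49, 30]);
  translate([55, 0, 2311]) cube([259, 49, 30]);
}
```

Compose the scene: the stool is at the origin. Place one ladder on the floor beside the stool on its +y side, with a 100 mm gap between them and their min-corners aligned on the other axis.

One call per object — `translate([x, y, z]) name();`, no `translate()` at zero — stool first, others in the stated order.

stool();
translate([0, 439, 0]) ladder();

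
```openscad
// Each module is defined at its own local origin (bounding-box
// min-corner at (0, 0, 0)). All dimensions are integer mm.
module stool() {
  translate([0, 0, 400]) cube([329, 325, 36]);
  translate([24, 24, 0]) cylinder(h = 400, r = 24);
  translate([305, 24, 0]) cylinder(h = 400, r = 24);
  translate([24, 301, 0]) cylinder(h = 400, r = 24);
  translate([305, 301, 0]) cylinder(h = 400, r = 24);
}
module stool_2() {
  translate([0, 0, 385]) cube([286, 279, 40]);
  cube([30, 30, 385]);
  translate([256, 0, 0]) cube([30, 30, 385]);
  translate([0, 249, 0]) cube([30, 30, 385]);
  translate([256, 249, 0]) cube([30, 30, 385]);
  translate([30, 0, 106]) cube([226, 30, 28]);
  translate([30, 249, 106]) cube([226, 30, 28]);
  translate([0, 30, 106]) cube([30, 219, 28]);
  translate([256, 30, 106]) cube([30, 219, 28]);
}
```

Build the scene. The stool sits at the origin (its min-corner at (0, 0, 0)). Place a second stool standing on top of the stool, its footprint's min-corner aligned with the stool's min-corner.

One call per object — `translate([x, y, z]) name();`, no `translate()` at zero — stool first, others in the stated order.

stool();
translate([0, 0, 436]) stool_2();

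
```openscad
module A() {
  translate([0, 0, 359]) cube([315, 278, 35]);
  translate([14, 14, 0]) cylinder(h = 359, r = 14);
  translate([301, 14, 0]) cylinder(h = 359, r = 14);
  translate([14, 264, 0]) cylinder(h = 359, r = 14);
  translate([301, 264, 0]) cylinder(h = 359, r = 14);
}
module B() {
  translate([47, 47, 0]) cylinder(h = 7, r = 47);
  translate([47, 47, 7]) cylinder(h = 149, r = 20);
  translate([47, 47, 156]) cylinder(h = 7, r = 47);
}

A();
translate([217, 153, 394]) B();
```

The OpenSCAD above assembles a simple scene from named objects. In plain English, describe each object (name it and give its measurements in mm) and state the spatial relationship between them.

A is a four-legged stool. The seat is 315×278 mm, 35 mm thick, top at z = 394 mm. It stands on four round legs, each 28 mm in diameter, from z = 0 to the seat underside, each leg's axis is inset half a diameter from the nearest pair of seat edges (so the leg's bounding box is flush with the corner).

B is a spool: two coaxial disc flanges of radius 47 mm and thickness 7 mm, joined by a core cylinder of radius 20 mm and height 149 mm. The lower flange rests on z = 0 and the three cylinders share a vertical axis.

The spool is on top of the stool.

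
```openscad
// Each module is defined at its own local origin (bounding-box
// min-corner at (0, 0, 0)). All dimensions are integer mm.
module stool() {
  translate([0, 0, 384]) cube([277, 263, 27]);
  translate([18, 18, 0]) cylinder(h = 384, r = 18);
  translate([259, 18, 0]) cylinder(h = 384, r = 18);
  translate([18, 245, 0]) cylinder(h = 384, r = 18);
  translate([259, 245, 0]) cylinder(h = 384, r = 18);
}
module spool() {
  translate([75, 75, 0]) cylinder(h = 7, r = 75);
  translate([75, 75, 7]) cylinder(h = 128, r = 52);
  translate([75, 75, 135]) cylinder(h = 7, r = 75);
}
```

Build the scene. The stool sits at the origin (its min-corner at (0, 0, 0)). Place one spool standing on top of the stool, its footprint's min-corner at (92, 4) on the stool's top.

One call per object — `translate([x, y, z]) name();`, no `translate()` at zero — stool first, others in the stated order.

stool();
translate([92, 4, 411]) spool();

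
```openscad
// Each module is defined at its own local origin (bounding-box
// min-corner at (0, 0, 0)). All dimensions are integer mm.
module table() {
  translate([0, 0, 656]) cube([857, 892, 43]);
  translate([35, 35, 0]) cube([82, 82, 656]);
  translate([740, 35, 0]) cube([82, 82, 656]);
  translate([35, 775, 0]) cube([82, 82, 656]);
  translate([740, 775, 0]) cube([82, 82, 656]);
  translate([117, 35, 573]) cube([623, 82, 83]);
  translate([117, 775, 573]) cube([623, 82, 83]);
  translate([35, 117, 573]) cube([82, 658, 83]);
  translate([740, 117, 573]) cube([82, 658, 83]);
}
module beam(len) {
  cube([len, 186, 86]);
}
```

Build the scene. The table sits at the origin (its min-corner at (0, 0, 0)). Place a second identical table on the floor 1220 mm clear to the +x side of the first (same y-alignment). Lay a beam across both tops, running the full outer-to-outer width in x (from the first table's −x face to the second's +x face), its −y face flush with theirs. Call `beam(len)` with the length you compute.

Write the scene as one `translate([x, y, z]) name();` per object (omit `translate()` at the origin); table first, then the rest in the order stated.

table();
translate([2077, 0, 0]) table();
translate([0, 0, 699]) beam(2934);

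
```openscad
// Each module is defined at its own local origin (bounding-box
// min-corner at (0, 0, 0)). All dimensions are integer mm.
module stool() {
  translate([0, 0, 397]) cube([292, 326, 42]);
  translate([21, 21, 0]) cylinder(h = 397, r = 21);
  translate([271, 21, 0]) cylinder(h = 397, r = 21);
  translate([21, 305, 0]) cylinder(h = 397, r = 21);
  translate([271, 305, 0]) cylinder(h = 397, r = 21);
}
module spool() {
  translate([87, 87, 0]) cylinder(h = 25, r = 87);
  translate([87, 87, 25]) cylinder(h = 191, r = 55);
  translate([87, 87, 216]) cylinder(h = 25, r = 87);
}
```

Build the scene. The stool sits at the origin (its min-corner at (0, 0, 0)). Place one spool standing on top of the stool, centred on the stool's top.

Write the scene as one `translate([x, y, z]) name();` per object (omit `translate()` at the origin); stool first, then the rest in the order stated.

stool();
translate([59, 76, 439]) spool();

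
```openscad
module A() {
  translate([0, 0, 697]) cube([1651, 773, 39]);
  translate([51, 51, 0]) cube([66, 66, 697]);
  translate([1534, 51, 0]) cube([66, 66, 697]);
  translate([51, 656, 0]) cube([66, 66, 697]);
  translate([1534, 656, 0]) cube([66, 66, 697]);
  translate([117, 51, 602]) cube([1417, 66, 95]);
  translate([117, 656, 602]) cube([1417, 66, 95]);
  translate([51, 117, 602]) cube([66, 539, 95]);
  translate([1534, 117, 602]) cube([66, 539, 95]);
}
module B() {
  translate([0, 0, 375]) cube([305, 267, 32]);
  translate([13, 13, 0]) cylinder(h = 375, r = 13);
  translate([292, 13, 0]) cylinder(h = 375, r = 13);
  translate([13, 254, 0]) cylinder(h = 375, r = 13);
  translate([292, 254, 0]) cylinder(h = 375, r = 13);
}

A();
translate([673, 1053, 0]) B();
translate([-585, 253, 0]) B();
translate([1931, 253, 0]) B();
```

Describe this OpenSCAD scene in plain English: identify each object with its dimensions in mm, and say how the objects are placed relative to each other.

A is a rectangular dining table. The top is 1651×773×39 mm with its upper surface at z = 736 mm. It stands on four 66×66 mm square legs, each inset 51 mm from the nearest pair of top edges, running from the floor to the underside of the top. Four apron rails, 66 mm thick and 95 mm tall, run between adjacent legs with their top edges flush with the underside of the top and their outer faces flush with the legs' outer faces.

B is a simple wooden stool: a rectangular seat 305 mm (x) by 267 mm (y), 32 mm thick, top face at z = 407 mm, on four round legs, each 26 mm in diameter. The legs rest on z = 0, each leg's axis is inset half a diameter from the nearest pair of seat edges (so the leg's bounding box is flush with the corner).

Three stools sit around the table at the +y, −x, +x sides.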